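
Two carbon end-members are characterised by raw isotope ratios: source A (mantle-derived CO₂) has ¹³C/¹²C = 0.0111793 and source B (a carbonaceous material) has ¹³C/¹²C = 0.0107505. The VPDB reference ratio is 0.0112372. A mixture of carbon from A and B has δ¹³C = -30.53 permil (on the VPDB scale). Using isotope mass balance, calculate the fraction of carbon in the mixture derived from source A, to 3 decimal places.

δ_A = (0.0111793/0.0112372 − 1)×1000 = (0.994847 − 1)×1000 = -5.153 permil
δ_B = (0.0107505/0.0112372 − 1)×1000 = (0.956688 − 1)×1000 = -43.312 permil
f_A = (δ_mix − δ_B)/(δ_A − δ_B) = (-30.53 − (-43.312))/(-5.153 − (-43.312))
f_A = 12.782 / 38.159 = 0.3350

0.335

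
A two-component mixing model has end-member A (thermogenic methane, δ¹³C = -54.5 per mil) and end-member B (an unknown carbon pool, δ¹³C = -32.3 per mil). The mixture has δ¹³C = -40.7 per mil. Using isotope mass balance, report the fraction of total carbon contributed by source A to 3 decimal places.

δ_mix = f_A·δ_A + (1 − f_A)·δ_B  ⇒  f_A = (δ_mix − δ_B)/(δ_A − δ_B)
f_A = (-40.7 − (-32.3)) / (-54.5 − (-32.3))
f_A = -8.4 / -22.2 = 0.3784

0.378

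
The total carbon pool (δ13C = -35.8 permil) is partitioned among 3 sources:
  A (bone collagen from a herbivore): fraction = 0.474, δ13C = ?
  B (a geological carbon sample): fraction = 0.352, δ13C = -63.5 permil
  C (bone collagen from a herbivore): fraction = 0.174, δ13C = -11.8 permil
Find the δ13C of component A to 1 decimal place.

Isotope mass balance: δ_bulk = Σ fᵢ·δᵢ.
-35.8 = 0.474×δ_A + 0.352×(-63.5) + 0.174×(-11.8)
0.474·δ_A = -35.8 − (-24.405) = -11.395
δ_A = -11.395 / 0.474 = -24.04 permil

-24.0 permil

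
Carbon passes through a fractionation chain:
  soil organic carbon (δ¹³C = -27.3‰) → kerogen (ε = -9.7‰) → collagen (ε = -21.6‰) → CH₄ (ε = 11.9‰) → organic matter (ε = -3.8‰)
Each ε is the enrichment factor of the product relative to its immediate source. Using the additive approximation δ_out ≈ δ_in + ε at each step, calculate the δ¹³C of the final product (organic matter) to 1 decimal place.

step 1: δ ≈ -27.3 + (-9.7) = -37.0‰
step 2: δ ≈ -37.0 + (-21.6) = -58.6‰
step 3: δ ≈ -58.6 + (11.9) = -46.7‰
step 4: δ ≈ -46.7 + (-3.8) = -50.5‰

-50.5‰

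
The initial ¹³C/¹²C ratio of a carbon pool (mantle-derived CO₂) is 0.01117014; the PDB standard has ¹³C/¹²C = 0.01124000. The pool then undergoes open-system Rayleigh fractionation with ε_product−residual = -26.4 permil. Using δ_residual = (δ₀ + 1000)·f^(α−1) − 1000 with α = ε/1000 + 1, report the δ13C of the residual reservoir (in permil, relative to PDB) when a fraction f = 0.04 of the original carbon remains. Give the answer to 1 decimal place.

δ₀ = (0.01117014/0.01124000 − 1)×1000 = (0.993785 − 1)×1000 = -6.215 permil
α − 1 = ε/1000 = -0.0264
f^(α−1) = 0.04^(-0.0264) = 1.088693
δ_res = (-6.215 + 1000) × 1.088693 − 1000 = 1081.927 − 1000 = 81.93 permil

81.9 permil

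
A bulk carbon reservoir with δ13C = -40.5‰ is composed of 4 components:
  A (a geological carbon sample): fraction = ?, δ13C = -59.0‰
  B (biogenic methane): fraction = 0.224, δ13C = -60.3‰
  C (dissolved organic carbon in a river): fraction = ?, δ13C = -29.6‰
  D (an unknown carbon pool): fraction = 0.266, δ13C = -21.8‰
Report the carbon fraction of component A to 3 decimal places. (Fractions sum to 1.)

Let f_A and f_C be the unknown fractions; fractions sum to 1 so f_A + f_C = 0.510.
Mass balance: Σ fᵢ·δᵢ = δ_bulk ⇒ f_A·(-59.0) + f_C·(-29.6) = -40.5 − (-19.306) = -21.194
Substitute f_C = 0.510 − f_A:
f_A·(-59.0 − -29.6) = -21.194 − 0.510×(-29.6) = -6.098
f_A = -6.098 / -29.4 = 0.2074

0.207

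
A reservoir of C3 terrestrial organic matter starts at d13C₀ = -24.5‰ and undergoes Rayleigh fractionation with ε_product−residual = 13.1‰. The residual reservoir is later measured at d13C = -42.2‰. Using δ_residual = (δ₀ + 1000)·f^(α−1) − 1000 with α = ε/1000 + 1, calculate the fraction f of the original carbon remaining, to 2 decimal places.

α − 1 = ε/1000 = 0.0131
(δ_res + 1000)/(δ₀ + 1000) = (-42.2 + 1000)/(-24.5 + 1000) = 957.8/975.5 = 0.981855
f = 0.981855^(1/0.0131) = exp(ln(0.981855)/0.0131) = exp(-0.01831/0.0131)
f = exp(-1.3978) = 0.2471

0.25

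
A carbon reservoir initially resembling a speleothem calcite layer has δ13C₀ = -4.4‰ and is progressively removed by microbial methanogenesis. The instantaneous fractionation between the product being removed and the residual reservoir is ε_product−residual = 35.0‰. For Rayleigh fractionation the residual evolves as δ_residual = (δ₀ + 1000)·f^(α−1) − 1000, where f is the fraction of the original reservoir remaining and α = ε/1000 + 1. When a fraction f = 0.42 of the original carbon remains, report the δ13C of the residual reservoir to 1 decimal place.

-34.2‰

Rayleigh residual: δ_res = (δ₀ + 1000)·f^(α−1) − 1000
α = ε/1000 + 1 = 1.03500, so α − 1 = 0.03500
f^(α−1) = 0.42^(0.03500) = 0.970094
δ_res = (-4.4 + 1000) × 0.970094 − 1000 = 965.825 − 1000 = -34.17‰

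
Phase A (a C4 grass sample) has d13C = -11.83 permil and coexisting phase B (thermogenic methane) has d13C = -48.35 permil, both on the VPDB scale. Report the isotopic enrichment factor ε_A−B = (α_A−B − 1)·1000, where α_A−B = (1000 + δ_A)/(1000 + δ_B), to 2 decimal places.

α_A−B = (1000 + -11.83) / (1000 + -48.35) = 988.17 / 951.65 = 1.038375
ε_A−B = (1.038375 − 1) × 1000 = 38.375 permil
(The approximation ε ≈ δ_A − δ_B would give 36.52 permil.)

38.38 permil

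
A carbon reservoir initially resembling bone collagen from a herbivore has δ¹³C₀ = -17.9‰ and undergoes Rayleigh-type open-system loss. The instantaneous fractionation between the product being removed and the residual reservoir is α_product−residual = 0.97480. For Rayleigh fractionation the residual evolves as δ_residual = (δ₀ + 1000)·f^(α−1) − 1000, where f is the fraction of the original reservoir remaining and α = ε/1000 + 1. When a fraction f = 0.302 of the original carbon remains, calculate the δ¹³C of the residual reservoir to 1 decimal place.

12.2‰

Rayleigh residual: δ_res = (δ₀ + 1000)·f^(α−1) − 1000
α − 1 = -0.02520
f^(α−1) = 0.302^(-0.02520) = 1.030632
δ_res = (-17.9 + 1000) × 1.030632 − 1000 = 1012.184 − 1000 = 12.18‰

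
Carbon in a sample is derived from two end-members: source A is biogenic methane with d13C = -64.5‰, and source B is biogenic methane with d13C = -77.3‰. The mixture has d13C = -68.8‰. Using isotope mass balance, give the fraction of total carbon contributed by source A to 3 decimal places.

δ_mix = f_A·δ_A + (1 − f_A)·δ_B  ⇒  f_A = (δ_mix − δ_B)/(δ_A − δ_B)
f_A = (-68.8 − (-77.3)) / (-64.5 − (-77.3))
f_A = 8.5 / 12.8 = 0.6641

0.664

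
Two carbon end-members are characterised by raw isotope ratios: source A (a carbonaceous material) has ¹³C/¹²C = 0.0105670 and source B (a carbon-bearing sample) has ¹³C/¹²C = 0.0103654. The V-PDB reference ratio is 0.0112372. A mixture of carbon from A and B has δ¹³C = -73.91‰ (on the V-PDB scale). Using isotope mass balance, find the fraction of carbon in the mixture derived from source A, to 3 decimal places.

δ_A = (0.0105670/0.0112372 − 1)×1000 = (0.940359 − 1)×1000 = -59.641‰
δ_B = (0.0103654/0.0112372 − 1)×1000 = (0.922418 − 1)×1000 = -77.582‰
f_A = (δ_mix − δ_B)/(δ_A − δ_B) = (-73.91 − (-77.582))/(-59.641 − (-77.582))
f_A = 3.672 / 17.940 = 0.2047

0.205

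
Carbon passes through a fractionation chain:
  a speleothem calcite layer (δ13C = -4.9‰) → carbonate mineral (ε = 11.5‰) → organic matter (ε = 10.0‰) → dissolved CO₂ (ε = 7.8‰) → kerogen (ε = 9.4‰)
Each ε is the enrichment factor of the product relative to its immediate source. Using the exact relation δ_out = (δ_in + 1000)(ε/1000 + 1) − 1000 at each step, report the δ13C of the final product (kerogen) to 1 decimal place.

34.2‰

step 1: δ = (-4.90 + 1000)·(11.5/1000 + 1) − 1000 = 6.54‰
step 2: δ = (6.54 + 1000)·(10.0/1000 + 1) − 1000 = 16.61‰
step 3: δ = (16.61 + 1000)·(7.8/1000 + 1) − 1000 = 24.54‰
step 4: δ = (24.54 + 1000)·(9.4/1000 + 1) − 1000 = 34.17‰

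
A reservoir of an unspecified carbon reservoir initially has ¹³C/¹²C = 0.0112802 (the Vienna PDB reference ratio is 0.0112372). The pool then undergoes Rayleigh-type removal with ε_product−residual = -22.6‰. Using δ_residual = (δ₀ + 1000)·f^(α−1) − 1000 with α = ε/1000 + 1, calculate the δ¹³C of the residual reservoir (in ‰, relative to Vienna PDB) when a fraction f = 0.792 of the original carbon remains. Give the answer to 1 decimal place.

δ₀ = (0.0112802/0.0112372 − 1)×1000 = (1.003827 − 1)×1000 = 3.827‰
α − 1 = ε/1000 = -0.0226
f^(α−1) = 0.792^(-0.0226) = 1.005284
δ_res = (3.827 + 1000) × 1.005284 − 1000 = 1009.131 − 1000 = 9.13‰

9.1‰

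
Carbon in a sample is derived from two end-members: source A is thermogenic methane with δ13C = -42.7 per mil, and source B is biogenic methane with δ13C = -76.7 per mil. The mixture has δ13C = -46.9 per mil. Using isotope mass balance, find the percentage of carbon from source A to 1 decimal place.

87.6%

δ_mix = f_A·δ_A + (1 − f_A)·δ_B  ⇒  f_A = (δ_mix − δ_B)/(δ_A − δ_B)
f_A = (-46.9 − (-76.7)) / (-42.7 − (-76.7))
f_A = 29.8 / 34.0 = 0.8765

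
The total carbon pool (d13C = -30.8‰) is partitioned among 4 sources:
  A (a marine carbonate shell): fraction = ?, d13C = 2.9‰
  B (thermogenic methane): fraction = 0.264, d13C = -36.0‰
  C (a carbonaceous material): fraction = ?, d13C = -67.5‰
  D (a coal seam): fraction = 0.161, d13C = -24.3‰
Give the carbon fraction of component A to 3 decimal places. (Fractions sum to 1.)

Let f_A and f_C be the unknown fractions; fractions sum to 1 so f_A + f_C = 0.575.
Mass balance: Σ fᵢ·δᵢ = δ_bulk ⇒ f_A·(2.9) + f_C·(-67.5) = -30.8 − (-13.416) = -17.384
Substitute f_C = 0.575 − f_A:
f_A·(2.9 − -67.5) = -17.384 − 0.575×(-67.5) = 21.429
f_A = 21.429 / 70.4 = 0.3044

0.304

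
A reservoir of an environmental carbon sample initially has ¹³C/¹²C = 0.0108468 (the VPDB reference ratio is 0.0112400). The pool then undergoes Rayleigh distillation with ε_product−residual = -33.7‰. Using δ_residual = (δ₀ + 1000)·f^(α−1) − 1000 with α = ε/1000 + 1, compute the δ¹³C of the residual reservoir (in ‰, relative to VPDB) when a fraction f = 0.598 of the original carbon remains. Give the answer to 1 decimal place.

-18.1‰

δ₀ = (0.0108468/0.0112400 − 1)×1000 = (0.965018 − 1)×1000 = -34.982‰
α − 1 = ε/1000 = -0.0337
f^(α−1) = 0.598^(-0.0337) = 1.017478
δ_res = (-34.982 + 1000) × 1.017478 − 1000 = 981.885 − 1000 = -18.12‰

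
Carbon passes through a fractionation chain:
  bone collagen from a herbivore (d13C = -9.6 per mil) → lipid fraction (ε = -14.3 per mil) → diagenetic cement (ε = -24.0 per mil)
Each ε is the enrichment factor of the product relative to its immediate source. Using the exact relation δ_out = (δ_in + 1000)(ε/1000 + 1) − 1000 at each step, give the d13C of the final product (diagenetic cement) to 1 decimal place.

-47.2 per mil

step 1: δ = (-9.60 + 1000)·(-14.3/1000 + 1) − 1000 = -23.76 per mil
step 2: δ = (-23.76 + 1000)·(-24.0/1000 + 1) − 1000 = -47.19 per mil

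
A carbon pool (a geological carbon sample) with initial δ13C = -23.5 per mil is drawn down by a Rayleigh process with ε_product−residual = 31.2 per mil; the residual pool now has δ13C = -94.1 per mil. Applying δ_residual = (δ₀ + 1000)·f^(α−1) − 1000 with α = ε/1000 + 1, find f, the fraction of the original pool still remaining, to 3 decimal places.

0.090

α − 1 = ε/1000 = 0.0312
(δ_res + 1000)/(δ₀ + 1000) = (-94.1 + 1000)/(-23.5 + 1000) = 905.9/976.5 = 0.927701
f = 0.927701^(1/0.0312) = exp(ln(0.927701)/0.0312) = exp(-0.07505/0.0312)
f = exp(-2.4053) = 0.0902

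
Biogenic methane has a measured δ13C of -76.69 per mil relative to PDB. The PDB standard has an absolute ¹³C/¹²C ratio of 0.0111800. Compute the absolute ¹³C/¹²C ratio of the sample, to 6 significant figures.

R_sample = R_standard × (δ13C/1000 + 1)
R_sample = 0.0111800 × (-76.69/1000 + 1) = 0.0111800 × 0.923310
R_sample = 0.0103226

0.0103226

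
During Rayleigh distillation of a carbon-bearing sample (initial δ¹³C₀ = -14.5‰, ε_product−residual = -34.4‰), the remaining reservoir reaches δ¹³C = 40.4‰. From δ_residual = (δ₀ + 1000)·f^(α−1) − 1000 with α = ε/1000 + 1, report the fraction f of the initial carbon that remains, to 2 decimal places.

0.21

α − 1 = ε/1000 = -0.0344
(δ_res + 1000)/(δ₀ + 1000) = (40.4 + 1000)/(-14.5 + 1000) = 1040.4/985.5 = 1.055708
f = 1.055708^(1/-0.0344) = exp(ln(1.055708)/-0.0344) = exp(0.05421/-0.0344)
f = exp(-1.5759) = 0.2068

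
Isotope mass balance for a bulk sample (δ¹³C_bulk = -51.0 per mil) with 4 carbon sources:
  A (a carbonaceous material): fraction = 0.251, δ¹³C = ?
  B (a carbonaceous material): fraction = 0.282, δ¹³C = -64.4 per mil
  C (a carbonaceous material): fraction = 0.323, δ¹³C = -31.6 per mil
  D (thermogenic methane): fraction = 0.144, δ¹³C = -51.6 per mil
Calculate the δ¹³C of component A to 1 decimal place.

Isotope mass balance: δ_bulk = Σ fᵢ·δᵢ.
-51.0 = 0.251×δ_A + 0.282×(-64.4) + 0.323×(-31.6) + 0.144×(-51.6)
0.251·δ_A = -51.0 − (-35.798) = -15.202
δ_A = -15.202 / 0.251 = -60.57 per mil

-60.6 per mil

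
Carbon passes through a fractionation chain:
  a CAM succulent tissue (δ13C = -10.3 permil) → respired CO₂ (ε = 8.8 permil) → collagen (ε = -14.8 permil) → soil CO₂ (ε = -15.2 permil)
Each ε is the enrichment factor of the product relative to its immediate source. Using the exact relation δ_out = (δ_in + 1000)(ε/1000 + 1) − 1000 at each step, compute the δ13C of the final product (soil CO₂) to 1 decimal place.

step 1: δ = (-10.30 + 1000)·(8.8/1000 + 1) − 1000 = -1.59 permil
step 2: δ = (-1.59 + 1000)·(-14.8/1000 + 1) − 1000 = -16.37 permil
step 3: δ = (-16.37 + 1000)·(-15.2/1000 + 1) − 1000 = -31.32 permil

-31.3 permil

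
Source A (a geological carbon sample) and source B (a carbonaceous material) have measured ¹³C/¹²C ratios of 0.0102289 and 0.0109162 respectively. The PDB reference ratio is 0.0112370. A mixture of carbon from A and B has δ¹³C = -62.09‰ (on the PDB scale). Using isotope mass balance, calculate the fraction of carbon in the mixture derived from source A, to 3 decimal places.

δ_A = (0.0102289/0.0112370 − 1)×1000 = (0.910287 − 1)×1000 = -89.713‰
δ_B = (0.0109162/0.0112370 − 1)×1000 = (0.971451 − 1)×1000 = -28.549‰
f_A = (δ_mix − δ_B)/(δ_A − δ_B) = (-62.09 − (-28.549))/(-89.713 − (-28.549))
f_A = -33.541 / -61.164 = 0.5484

0.548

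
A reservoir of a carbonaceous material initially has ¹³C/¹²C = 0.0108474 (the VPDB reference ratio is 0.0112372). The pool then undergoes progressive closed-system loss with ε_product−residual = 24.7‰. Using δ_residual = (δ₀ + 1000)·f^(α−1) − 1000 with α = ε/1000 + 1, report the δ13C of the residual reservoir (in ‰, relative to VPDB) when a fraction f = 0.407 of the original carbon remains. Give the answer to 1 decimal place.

δ₀ = (0.0108474/0.0112372 − 1)×1000 = (0.965312 − 1)×1000 = -34.688‰
α − 1 = ε/1000 = 0.0247
f^(α−1) = 0.407^(0.0247) = 0.978041
δ_res = (-34.688 + 1000) × 0.978041 − 1000 = 944.114 − 1000 = -55.89‰

-55.9‰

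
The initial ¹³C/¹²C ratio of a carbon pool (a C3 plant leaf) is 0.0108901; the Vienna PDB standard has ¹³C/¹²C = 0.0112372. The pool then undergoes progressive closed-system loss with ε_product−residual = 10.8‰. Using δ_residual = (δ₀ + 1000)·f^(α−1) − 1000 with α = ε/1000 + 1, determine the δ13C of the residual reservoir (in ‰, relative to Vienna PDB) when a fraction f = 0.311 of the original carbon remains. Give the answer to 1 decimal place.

-43.0‰

δ₀ = (0.0108901/0.0112372 − 1)×1000 = (0.969112 − 1)×1000 = -30.888‰
α − 1 = ε/1000 = 0.0108
f^(α−1) = 0.311^(0.0108) = 0.987465
δ_res = (-30.888 + 1000) × 0.987465 − 1000 = 956.964 − 1000 = -43.04‰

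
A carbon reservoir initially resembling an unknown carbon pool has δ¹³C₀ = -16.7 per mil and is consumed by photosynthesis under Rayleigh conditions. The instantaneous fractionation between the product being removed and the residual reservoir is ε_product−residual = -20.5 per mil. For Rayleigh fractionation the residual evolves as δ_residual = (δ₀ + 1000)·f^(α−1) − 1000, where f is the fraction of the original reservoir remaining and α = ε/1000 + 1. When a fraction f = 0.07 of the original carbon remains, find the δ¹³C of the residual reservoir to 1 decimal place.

Rayleigh residual: δ_res = (δ₀ + 1000)·f^(α−1) − 1000
α = ε/1000 + 1 = 0.97950, so α − 1 = -0.02050
f^(α−1) = 0.07^(-0.02050) = 1.056028
δ_res = (-16.7 + 1000) × 1.056028 − 1000 = 1038.392 − 1000 = 38.39 per mil

38.4 per mil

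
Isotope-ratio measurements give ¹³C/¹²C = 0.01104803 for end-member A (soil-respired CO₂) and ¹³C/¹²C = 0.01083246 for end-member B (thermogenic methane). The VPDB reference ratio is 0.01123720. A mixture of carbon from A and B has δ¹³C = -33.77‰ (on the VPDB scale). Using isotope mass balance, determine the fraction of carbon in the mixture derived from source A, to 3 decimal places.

δ_A = (0.01104803/0.01123720 − 1)×1000 = (0.983166 − 1)×1000 = -16.834‰
δ_B = (0.01083246/0.01123720 − 1)×1000 = (0.963982 − 1)×1000 = -36.018‰
f_A = (δ_mix − δ_B)/(δ_A − δ_B) = (-33.77 − (-36.018))/(-16.834 − (-36.018))
f_A = 2.248 / 19.184 = 0.1172

0.117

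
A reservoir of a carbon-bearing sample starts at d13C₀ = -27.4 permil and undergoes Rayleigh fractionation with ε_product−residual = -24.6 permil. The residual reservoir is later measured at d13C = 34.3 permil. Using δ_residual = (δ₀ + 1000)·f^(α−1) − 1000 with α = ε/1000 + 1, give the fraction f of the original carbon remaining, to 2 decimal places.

0.08

α − 1 = ε/1000 = -0.0246
(δ_res + 1000)/(δ₀ + 1000) = (34.3 + 1000)/(-27.4 + 1000) = 1034.3/972.6 = 1.063438
f = 1.063438^(1/-0.0246) = exp(ln(1.063438)/-0.0246) = exp(0.06151/-0.0246)
f = exp(-2.5003) = 0.0821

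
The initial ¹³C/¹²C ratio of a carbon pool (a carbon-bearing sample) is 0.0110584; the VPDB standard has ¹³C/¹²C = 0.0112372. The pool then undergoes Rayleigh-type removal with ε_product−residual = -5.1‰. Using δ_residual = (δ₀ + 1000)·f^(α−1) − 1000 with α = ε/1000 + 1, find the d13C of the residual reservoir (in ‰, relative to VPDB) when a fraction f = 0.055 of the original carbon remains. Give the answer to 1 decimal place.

-1.2‰

δ₀ = (0.0110584/0.0112372 − 1)×1000 = (0.984089 − 1)×1000 = -15.911‰
α − 1 = ε/1000 = -0.0051
f^(α−1) = 0.055^(-0.0051) = 1.014902
δ_res = (-15.911 + 1000) × 1.014902 − 1000 = 998.754 − 1000 = -1.25‰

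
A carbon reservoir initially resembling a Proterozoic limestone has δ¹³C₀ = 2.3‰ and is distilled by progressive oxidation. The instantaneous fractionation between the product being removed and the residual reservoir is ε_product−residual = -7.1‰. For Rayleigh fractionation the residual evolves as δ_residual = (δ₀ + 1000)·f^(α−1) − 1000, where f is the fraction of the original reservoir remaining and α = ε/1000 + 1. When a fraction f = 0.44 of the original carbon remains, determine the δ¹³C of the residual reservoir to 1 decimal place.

8.2‰

Rayleigh residual: δ_res = (δ₀ + 1000)·f^(α−1) − 1000
α = ε/1000 + 1 = 0.99290, so α − 1 = -0.00710
f^(α−1) = 0.44^(-0.00710) = 1.005846
δ_res = (2.3 + 1000) × 1.005846 − 1000 = 1008.159 − 1000 = 8.16‰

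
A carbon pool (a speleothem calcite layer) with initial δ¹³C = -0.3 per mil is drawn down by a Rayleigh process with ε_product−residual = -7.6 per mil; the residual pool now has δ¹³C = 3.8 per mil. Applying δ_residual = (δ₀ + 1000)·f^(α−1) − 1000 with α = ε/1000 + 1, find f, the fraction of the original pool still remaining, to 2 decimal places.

0.58

α − 1 = ε/1000 = -0.0076
(δ_res + 1000)/(δ₀ + 1000) = (3.8 + 1000)/(-0.3 + 1000) = 1003.8/999.7 = 1.004101
f = 1.004101^(1/-0.0076) = exp(ln(1.004101)/-0.0076) = exp(0.00409/-0.0076)
f = exp(-0.5385) = 0.5836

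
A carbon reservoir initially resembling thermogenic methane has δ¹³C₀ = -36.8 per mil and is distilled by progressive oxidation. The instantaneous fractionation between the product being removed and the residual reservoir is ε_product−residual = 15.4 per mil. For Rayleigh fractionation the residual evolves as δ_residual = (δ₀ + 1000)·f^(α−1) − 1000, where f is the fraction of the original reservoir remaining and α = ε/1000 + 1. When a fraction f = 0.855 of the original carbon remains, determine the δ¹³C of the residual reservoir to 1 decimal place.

Rayleigh residual: δ_res = (δ₀ + 1000)·f^(α−1) − 1000
α = ε/1000 + 1 = 1.01540, so α − 1 = 0.01540
f^(α−1) = 0.855^(0.01540) = 0.997590
δ_res = (-36.8 + 1000) × 0.997590 − 1000 = 960.879 − 1000 = -39.12 per mil

-39.1 per mil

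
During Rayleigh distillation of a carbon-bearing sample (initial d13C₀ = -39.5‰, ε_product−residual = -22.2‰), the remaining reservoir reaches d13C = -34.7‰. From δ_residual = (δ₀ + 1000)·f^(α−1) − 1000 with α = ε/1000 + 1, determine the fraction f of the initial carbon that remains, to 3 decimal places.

0.799

α − 1 = ε/1000 = -0.0222
(δ_res + 1000)/(δ₀ + 1000) = (-34.7 + 1000)/(-39.5 + 1000) = 965.3/960.5 = 1.004997
f = 1.004997^(1/-0.0222) = exp(ln(1.004997)/-0.0222) = exp(0.00498/-0.0222)
f = exp(-0.2245) = 0.7989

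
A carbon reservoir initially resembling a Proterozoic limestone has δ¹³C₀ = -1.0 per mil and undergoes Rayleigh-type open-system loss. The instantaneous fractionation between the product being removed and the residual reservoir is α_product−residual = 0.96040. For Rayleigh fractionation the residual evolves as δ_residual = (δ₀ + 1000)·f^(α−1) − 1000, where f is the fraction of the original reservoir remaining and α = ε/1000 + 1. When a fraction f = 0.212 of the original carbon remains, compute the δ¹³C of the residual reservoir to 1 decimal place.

Rayleigh residual: δ_res = (δ₀ + 1000)·f^(α−1) − 1000
α − 1 = -0.03960
f^(α−1) = 0.212^(-0.03960) = 1.063352
δ_res = (-1.0 + 1000) × 1.063352 − 1000 = 1062.289 − 1000 = 62.29 per mil

62.3 per mil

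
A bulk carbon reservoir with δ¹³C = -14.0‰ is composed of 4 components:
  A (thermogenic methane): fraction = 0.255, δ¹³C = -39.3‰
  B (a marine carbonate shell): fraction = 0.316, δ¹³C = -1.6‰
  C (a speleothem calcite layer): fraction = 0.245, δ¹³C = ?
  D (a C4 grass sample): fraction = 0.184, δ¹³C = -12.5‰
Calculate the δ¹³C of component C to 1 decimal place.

Isotope mass balance: δ_bulk = Σ fᵢ·δᵢ.
-14.0 = 0.255×(-39.3) + 0.316×(-1.6) + 0.245×δ_C + 0.184×(-12.5)
0.245·δ_C = -14.0 − (-12.827) = -1.173
δ_C = -1.173 / 0.245 = -4.79‰

-4.8‰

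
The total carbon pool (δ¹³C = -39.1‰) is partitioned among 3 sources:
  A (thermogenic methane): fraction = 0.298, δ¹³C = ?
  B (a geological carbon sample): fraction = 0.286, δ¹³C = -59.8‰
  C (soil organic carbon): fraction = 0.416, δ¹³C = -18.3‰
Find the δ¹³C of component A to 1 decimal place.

-48.3‰

Isotope mass balance: δ_bulk = Σ fᵢ·δᵢ.
-39.1 = 0.298×δ_A + 0.286×(-59.8) + 0.416×(-18.3)
0.298·δ_A = -39.1 − (-24.716) = -14.384
δ_A = -14.384 / 0.298 = -48.27‰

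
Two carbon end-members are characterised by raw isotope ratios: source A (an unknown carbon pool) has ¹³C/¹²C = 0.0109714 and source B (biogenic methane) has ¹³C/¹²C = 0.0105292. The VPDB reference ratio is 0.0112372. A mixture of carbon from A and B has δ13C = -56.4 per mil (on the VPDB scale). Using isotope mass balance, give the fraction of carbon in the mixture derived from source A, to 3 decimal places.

δ_A = (0.0109714/0.0112372 − 1)×1000 = (0.976346 − 1)×1000 = -23.654 per mil
δ_B = (0.0105292/0.0112372 − 1)×1000 = (0.936995 − 1)×1000 = -63.005 per mil
f_A = (δ_mix − δ_B)/(δ_A − δ_B) = (-56.4 − (-63.005))/(-23.654 − (-63.005))
f_A = 6.605 / 39.351 = 0.1678

0.168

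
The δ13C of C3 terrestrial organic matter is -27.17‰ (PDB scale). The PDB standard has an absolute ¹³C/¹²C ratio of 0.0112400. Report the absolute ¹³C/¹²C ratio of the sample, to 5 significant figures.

R_sample = R_standard × (δ13C/1000 + 1)
R_sample = 0.0112400 × (-27.17/1000 + 1) = 0.0112400 × 0.972830
R_sample = 0.0109346

0.010935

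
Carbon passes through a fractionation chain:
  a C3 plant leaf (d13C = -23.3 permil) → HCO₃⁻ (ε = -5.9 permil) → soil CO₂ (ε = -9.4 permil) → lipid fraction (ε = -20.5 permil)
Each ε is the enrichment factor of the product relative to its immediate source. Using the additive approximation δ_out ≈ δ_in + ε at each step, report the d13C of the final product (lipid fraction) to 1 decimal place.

step 1: δ ≈ -23.3 + (-5.9) = -29.2 permil
step 2: δ ≈ -29.2 + (-9.4) = -38.6 permil
step 3: δ ≈ -38.6 + (-20.5) = -59.1 permil

-59.1 permil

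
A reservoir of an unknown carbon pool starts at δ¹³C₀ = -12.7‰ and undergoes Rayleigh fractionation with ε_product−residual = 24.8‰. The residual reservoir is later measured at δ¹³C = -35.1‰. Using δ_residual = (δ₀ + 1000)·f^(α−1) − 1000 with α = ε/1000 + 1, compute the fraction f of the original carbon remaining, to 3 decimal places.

0.396

α − 1 = ε/1000 = 0.0248
(δ_res + 1000)/(δ₀ + 1000) = (-35.1 + 1000)/(-12.7 + 1000) = 964.9/987.3 = 0.977312
f = 0.977312^(1/0.0248) = exp(ln(0.977312)/0.0248) = exp(-0.02295/0.0248)
f = exp(-0.9254) = 0.3964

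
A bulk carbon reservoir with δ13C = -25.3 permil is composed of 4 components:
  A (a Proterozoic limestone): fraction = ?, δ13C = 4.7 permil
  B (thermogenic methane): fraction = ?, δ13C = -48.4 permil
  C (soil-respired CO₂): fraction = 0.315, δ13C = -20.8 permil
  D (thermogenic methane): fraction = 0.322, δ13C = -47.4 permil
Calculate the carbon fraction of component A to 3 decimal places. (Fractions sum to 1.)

0.265

Let f_A and f_B be the unknown fractions; fractions sum to 1 so f_A + f_B = 0.363.
Mass balance: Σ fᵢ·δᵢ = δ_bulk ⇒ f_A·(4.7) + f_B·(-48.4) = -25.3 − (-21.815) = -3.485
Substitute f_B = 0.363 − f_A:
f_A·(4.7 − -48.4) = -3.485 − 0.363×(-48.4) = 14.084
f_A = 14.084 / 53.1 = 0.2652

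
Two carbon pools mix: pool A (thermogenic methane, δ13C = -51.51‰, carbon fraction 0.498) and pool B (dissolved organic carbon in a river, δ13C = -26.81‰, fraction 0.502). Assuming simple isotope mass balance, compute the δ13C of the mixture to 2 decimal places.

-39.11‰

δ_mix = f_A·δ_A + f_B·δ_B
δ_mix = 0.498 × (-51.51) + 0.502 × (-26.81)
δ_mix = -25.652 + -13.459 = -39.111‰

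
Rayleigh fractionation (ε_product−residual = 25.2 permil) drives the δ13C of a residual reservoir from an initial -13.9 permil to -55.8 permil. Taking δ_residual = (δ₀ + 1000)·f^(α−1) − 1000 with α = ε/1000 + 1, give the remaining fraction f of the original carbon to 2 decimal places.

0.18

α − 1 = ε/1000 = 0.0252
(δ_res + 1000)/(δ₀ + 1000) = (-55.8 + 1000)/(-13.9 + 1000) = 944.2/986.1 = 0.957509
f = 0.957509^(1/0.0252) = exp(ln(0.957509)/0.0252) = exp(-0.04342/0.0252)
f = exp(-1.7230) = 0.1785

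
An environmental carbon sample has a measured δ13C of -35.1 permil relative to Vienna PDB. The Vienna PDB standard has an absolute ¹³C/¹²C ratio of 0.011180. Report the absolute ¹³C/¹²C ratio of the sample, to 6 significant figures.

R_sample = R_standard × (δ13C/1000 + 1)
R_sample = 0.011180 × (-35.1/1000 + 1) = 0.011180 × 0.964900
R_sample = 0.0107876

0.0107876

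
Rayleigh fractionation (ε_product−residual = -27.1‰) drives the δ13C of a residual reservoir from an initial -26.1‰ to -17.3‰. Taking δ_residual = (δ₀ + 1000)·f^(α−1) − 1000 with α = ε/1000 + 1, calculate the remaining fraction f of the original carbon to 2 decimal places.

0.72

α − 1 = ε/1000 = -0.0271
(δ_res + 1000)/(δ₀ + 1000) = (-17.3 + 1000)/(-26.1 + 1000) = 982.7/973.9 = 1.009036
f = 1.009036^(1/-0.0271) = exp(ln(1.009036)/-0.0271) = exp(0.00900/-0.0271)
f = exp(-0.3319) = 0.7175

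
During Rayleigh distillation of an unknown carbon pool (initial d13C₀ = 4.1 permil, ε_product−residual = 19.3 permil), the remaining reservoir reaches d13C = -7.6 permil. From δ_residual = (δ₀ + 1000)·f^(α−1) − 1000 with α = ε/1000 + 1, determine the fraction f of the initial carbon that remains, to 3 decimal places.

0.545

α − 1 = ε/1000 = 0.0193
(δ_res + 1000)/(δ₀ + 1000) = (-7.6 + 1000)/(4.1 + 1000) = 992.4/1004.1 = 0.988348
f = 0.988348^(1/0.0193) = exp(ln(0.988348)/0.0193) = exp(-0.01172/0.0193)
f = exp(-0.6073) = 0.5448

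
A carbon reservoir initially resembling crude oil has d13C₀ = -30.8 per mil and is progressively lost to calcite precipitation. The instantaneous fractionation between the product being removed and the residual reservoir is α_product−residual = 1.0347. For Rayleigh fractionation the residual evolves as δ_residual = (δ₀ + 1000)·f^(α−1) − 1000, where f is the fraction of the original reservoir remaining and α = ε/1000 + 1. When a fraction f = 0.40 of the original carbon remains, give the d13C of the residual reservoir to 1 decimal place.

-61.1 per mil

Rayleigh residual: δ_res = (δ₀ + 1000)·f^(α−1) − 1000
α − 1 = 0.03470
f^(α−1) = 0.40^(0.03470) = 0.968705
δ_res = (-30.8 + 1000) × 0.968705 − 1000 = 938.869 − 1000 = -61.13 per mil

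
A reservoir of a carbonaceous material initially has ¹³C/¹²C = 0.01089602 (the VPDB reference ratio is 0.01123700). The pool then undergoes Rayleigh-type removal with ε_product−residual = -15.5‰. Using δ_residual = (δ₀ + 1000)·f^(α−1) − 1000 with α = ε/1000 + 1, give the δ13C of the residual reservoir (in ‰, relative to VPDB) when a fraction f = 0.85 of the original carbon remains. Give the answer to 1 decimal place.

-27.9‰

δ₀ = (0.01089602/0.01123700 − 1)×1000 = (0.969656 − 1)×1000 = -30.344‰
α − 1 = ε/1000 = -0.0155
f^(α−1) = 0.85^(-0.0155) = 1.002522
δ_res = (-30.344 + 1000) × 1.002522 − 1000 = 972.101 − 1000 = -27.90‰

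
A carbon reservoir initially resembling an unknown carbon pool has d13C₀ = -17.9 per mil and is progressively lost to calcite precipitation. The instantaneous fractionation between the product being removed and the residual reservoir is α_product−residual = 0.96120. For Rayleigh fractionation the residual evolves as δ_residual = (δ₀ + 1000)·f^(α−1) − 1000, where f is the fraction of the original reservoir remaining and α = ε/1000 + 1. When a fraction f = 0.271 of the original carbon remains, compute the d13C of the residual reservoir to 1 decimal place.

33.1 per mil

Rayleigh residual: δ_res = (δ₀ + 1000)·f^(α−1) − 1000
α − 1 = -0.03880
f^(α−1) = 0.271^(-0.03880) = 1.051964
δ_res = (-17.9 + 1000) × 1.051964 − 1000 = 1033.134 − 1000 = 33.13 per mil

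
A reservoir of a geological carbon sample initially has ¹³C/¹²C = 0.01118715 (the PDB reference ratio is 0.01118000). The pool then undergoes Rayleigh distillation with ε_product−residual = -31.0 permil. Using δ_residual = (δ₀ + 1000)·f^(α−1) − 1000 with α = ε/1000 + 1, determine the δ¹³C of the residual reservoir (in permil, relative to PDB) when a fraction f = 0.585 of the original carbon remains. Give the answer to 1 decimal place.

17.4 permil

δ₀ = (0.01118715/0.01118000 − 1)×1000 = (1.000640 − 1)×1000 = 0.640 permil
α − 1 = ε/1000 = -0.0310
f^(α−1) = 0.585^(-0.0310) = 1.016759
δ_res = (0.640 + 1000) × 1.016759 − 1000 = 1017.410 − 1000 = 17.41 permil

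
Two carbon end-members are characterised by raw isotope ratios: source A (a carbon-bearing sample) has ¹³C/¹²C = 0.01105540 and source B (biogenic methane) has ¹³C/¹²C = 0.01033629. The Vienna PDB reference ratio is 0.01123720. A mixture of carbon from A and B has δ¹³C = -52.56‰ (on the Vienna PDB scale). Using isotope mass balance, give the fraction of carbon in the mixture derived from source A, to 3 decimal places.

0.431

δ_A = (0.01105540/0.01123720 − 1)×1000 = (0.983822 − 1)×1000 = -16.178‰
δ_B = (0.01033629/0.01123720 − 1)×1000 = (0.919828 − 1)×1000 = -80.172‰
f_A = (δ_mix − δ_B)/(δ_A − δ_B) = (-52.56 − (-80.172))/(-16.178 − (-80.172))
f_A = 27.612 / 63.994 = 0.4315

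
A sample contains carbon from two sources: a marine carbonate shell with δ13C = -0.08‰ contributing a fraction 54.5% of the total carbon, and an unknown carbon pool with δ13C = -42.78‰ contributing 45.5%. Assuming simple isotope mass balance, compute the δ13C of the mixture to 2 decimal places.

δ_mix = f_A·δ_A + f_B·δ_B
δ_mix = 0.545 × (-0.08) + 0.455 × (-42.78)
δ_mix = -0.044 + -19.465 = -19.509‰

-19.51‰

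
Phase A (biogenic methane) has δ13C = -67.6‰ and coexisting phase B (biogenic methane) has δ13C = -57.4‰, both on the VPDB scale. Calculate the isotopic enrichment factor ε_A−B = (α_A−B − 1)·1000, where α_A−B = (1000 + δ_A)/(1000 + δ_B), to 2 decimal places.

α_A−B = (1000 + -67.6) / (1000 + -57.4) = 932.4 / 942.6 = 0.989179
ε_A−B = (0.989179 − 1) × 1000 = -10.821‰
(The approximation ε ≈ δ_A − δ_B would give -10.2‰.)

-10.82‰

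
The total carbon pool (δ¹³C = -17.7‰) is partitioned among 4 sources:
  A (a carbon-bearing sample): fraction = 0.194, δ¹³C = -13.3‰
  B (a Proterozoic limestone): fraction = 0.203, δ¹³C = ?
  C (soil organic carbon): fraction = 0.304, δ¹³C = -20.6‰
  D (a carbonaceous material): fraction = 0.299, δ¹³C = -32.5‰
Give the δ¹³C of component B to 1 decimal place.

Isotope mass balance: δ_bulk = Σ fᵢ·δᵢ.
-17.7 = 0.194×(-13.3) + 0.203×δ_B + 0.304×(-20.6) + 0.299×(-32.5)
0.203·δ_B = -17.7 − (-18.560) = 0.860
δ_B = 0.860 / 0.203 = 4.24‰

4.2‰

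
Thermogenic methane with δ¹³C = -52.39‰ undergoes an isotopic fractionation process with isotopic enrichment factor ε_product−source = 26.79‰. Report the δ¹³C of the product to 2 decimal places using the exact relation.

-27.00‰

To first order, δ_product ≈ δ_source + ε = -25.60‰.
Exactly, δ_product = (δ_source + 1000)·(ε/1000 + 1) − 1000.
δ_product = (-52.39 + 1000) × (26.79/1000 + 1) − 1000
δ_product = -27.004‰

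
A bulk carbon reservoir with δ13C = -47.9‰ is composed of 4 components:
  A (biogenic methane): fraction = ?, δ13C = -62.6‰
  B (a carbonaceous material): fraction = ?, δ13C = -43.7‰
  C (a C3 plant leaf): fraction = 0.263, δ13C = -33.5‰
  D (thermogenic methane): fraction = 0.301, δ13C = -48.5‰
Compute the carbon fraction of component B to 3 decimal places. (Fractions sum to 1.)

Let f_B and f_A be the unknown fractions; fractions sum to 1 so f_B + f_A = 0.436.
Mass balance: Σ fᵢ·δᵢ = δ_bulk ⇒ f_B·(-43.7) + f_A·(-62.6) = -47.9 − (-23.409) = -24.491
Substitute f_A = 0.436 − f_B:
f_B·(-43.7 − -62.6) = -24.491 − 0.436×(-62.6) = 2.803
f_B = 2.803 / 18.9 = 0.1483

0.148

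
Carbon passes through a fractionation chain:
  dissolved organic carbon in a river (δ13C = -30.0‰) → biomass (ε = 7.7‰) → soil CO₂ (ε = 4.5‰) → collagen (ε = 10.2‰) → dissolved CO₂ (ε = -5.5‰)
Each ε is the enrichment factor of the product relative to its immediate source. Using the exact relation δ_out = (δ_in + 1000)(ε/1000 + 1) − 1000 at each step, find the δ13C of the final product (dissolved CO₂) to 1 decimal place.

step 1: δ = (-30.00 + 1000)·(7.7/1000 + 1) − 1000 = -22.53‰
step 2: δ = (-22.53 + 1000)·(4.5/1000 + 1) − 1000 = -18.13‰
step 3: δ = (-18.13 + 1000)·(10.2/1000 + 1) − 1000 = -8.12‰
step 4: δ = (-8.12 + 1000)·(-5.5/1000 + 1) − 1000 = -13.57‰

-13.6‰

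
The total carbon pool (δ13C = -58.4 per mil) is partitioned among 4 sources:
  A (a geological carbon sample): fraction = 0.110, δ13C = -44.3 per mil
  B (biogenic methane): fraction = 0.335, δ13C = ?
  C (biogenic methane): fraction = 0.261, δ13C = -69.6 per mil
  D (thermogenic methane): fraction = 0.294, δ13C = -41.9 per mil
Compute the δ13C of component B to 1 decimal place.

Isotope mass balance: δ_bulk = Σ fᵢ·δᵢ.
-58.4 = 0.110×(-44.3) + 0.335×δ_B + 0.261×(-69.6) + 0.294×(-41.9)
0.335·δ_B = -58.4 − (-35.357) = -23.043
δ_B = -23.043 / 0.335 = -68.78 per mil

-68.8 per mil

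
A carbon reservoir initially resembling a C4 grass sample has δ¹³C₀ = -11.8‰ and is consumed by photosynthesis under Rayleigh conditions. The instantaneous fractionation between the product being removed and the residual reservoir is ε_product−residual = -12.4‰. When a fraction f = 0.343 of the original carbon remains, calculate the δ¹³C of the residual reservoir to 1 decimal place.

1.4‰

Rayleigh residual: δ_res = (δ₀ + 1000)·f^(α−1) − 1000
α = ε/1000 + 1 = 0.98760, so α − 1 = -0.01240
f^(α−1) = 0.343^(-0.01240) = 1.013357
δ_res = (-11.8 + 1000) × 1.013357 − 1000 = 1001.399 − 1000 = 1.40‰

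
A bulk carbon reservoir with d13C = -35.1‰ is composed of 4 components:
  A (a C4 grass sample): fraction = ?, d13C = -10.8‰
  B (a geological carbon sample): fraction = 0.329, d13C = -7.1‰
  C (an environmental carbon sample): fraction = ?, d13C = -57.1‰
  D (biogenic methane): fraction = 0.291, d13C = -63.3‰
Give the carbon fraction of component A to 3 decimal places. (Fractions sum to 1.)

0.159

Let f_A and f_C be the unknown fractions; fractions sum to 1 so f_A + f_C = 0.380.
Mass balance: Σ fᵢ·δᵢ = δ_bulk ⇒ f_A·(-10.8) + f_C·(-57.1) = -35.1 − (-20.756) = -14.344
Substitute f_C = 0.380 − f_A:
f_A·(-10.8 − -57.1) = -14.344 − 0.380×(-57.1) = 7.354
f_A = 7.354 / 46.3 = 0.1588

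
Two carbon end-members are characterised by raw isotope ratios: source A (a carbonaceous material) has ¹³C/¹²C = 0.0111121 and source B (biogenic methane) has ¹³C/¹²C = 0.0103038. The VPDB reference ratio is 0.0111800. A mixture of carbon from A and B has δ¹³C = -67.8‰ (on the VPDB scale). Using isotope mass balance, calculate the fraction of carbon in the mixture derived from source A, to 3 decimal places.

0.146

δ_A = (0.0111121/0.0111800 − 1)×1000 = (0.993927 − 1)×1000 = -6.073‰
δ_B = (0.0103038/0.0111800 − 1)×1000 = (0.921628 − 1)×1000 = -78.372‰
f_A = (δ_mix − δ_B)/(δ_A − δ_B) = (-67.8 − (-78.372))/(-6.073 − (-78.372))
f_A = 10.572 / 72.299 = 0.1462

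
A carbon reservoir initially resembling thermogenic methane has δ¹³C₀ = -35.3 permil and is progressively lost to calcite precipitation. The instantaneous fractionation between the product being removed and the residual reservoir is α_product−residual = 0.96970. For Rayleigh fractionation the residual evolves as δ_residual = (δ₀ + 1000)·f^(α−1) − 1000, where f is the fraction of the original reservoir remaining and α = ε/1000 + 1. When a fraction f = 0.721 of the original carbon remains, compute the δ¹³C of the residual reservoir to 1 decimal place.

-25.7 permil

Rayleigh residual: δ_res = (δ₀ + 1000)·f^(α−1) − 1000
α − 1 = -0.03030
f^(α−1) = 0.721^(-0.03030) = 1.009961
δ_res = (-35.3 + 1000) × 1.009961 − 1000 = 974.309 − 1000 = -25.69 permil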